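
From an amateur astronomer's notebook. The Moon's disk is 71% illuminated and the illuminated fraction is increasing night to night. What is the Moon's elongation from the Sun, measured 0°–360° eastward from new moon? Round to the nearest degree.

115°

Invert f = (1 − cos θ)/2 to get cos θ = 1 − 2(0.71) = -0.420, hence θ₀ = arccos -0.420 = 114.8°.
The Moon is waxing (0°–180°), so θ = 114.8° directly.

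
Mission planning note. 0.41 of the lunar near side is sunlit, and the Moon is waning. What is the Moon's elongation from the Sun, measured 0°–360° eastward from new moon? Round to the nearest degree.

cos θ = 1 − 2f = 0.180, giving a principal value of 79.6°.
Since the Moon is past full (waning), take the reflex angle: θ = 360° − 79.6° = 280.4°.

280°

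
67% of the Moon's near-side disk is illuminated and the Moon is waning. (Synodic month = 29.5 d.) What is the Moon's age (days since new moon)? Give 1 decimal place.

20.5 days

cos θ = 1 − 2f = -0.340, giving a principal value of 109.9°.
A waning Moon lies in 180°–360°, so θ = 360° − 109.9° = 250.1°.
Age = 29.5 × 250.1°/360° ≈ 20.50 days.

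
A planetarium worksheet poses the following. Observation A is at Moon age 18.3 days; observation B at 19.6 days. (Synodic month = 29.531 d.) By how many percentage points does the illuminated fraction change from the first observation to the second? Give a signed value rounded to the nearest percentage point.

-11 pp

θ₁ = 360° × 18.3/29.531 = 223.1°, f₁ = (1 − cos θ₁)/2 = 0.865.
θ₂ = 360° × 19.6/29.531 = 238.9°, f₂ = (1 − cos θ₂)/2 = 0.758.
Change = f₂ − f₁ = -0.107 → -11 percentage points.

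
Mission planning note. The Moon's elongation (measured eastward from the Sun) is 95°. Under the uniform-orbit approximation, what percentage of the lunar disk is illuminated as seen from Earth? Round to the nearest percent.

54%

Half-versine of 95°: (1 − (-0.087))/2 = 0.544, i.e. 54%.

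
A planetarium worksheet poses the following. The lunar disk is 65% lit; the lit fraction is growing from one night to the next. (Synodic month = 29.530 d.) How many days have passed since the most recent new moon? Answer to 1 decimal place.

cos θ = 1 − 2f = -0.300, giving a principal value of 107.5°.
The Moon is waxing (0°–180°), so θ = 107.5° directly.
At 360°/29.530 d per day, 107.5° corresponds to 8.81 days.

8.8 days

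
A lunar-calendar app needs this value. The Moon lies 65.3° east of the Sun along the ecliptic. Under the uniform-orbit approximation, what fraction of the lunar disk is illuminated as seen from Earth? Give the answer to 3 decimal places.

0.291

cos 65.3° = 0.418, so f = (1 − 0.418)/2 = 0.291.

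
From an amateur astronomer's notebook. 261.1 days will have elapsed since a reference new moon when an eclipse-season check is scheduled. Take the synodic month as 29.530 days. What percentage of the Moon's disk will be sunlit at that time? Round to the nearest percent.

261.1 d spans 8 complete synodic months (8 × 29.530 = 236.24 d) plus 24.86 d.
Elongation θ = 360° × 24.86/29.530 ≈ 303.1°.
cos 303.1° = 0.546, so f = (1 − 0.546)/2 = 0.227, so 23%.

23%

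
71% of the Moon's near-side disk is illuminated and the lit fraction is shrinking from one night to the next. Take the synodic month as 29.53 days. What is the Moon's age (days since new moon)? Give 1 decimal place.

20.1 days

Invert f = (1 − cos θ)/2 to get cos θ = 1 − 2(0.71) = -0.420, hence θ₀ = arccos -0.420 = 114.8°.
A waning Moon lies in 180°–360°, so θ = 360° − 114.8° = 245.2°.
Age = 29.53 × 245.2°/360° ≈ 20.11 days.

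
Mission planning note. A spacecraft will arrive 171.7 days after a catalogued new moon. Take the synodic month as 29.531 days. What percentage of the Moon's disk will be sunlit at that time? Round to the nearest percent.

30%

171.7/29.531 = 5.814 lunations, so 5 complete cycles and 24.04 d into the next.
Phase angle: θ = 360°·(24.04 d)/(29.531 d) = 293.1°.
With cos θ = 0.393, the lit fraction is (1 − 0.393)/2 ≈ 0.304, so 30%.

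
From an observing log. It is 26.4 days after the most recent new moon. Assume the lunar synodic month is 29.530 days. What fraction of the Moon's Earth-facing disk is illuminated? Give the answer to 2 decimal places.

0.11

Phase angle: θ = 360°·(26.4 d)/(29.530 d) = 321.8°.
cos 321.8° = 0.786, so f = (1 − 0.786)/2 = 0.107.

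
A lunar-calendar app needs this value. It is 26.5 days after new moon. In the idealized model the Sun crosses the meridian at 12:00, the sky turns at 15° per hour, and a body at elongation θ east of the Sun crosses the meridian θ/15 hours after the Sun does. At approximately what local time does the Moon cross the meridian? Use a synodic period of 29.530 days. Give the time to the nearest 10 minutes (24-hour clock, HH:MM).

Elongation θ = 360° × 26.5/29.530 ≈ 323.1°.
At 15° of sky rotation per hour, 323.1° corresponds to a 21.54 h lag.
12:00 + 21.537 h ≈ 09:32 → 09:30 to the nearest ten minutes.

09:30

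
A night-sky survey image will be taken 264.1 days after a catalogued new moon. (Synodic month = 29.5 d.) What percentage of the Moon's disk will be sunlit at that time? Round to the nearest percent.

264.1/29.5 = 8.953 lunations, so 8 complete cycles and 28.10 d into the next.
Elongation θ = 360° × 28.10/29.5 ≈ 342.9°.
cos 342.9° = 0.956, so f = (1 − 0.956)/2 = 0.022, so 2%.

2%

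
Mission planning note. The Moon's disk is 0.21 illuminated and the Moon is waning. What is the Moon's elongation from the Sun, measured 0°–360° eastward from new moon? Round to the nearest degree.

305°

cos θ = 1 − 2f = 0.580, giving a principal value of 54.5°.
Waning ⇒ past full, so θ = 360° − 54.5° = 305.5°.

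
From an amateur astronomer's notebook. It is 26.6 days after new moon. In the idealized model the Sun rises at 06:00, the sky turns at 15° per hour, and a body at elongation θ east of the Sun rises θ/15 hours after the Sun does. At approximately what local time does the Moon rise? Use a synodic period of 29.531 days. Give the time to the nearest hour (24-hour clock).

Phase angle: θ = 360°·(26.6 d)/(29.531 d) = 324.3°.
Delay after the Sun = 324.3° / (15°/h) ≈ 21.62 h.
06:00 + 21.62 h ≈ 03:37 → 04:00 to the nearest hour.

04:00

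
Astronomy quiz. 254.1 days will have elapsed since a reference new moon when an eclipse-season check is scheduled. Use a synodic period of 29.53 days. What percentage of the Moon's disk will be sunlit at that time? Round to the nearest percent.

Reduce mod P: 254.1 − 8×29.53 = 17.86 d into the current lunation.
Elongation θ = 360° × 17.86/29.53 ≈ 217.7°.
cos 217.7° = (-0.791), so f = (1 − (-0.791))/2 = 0.895, so 90%.

90%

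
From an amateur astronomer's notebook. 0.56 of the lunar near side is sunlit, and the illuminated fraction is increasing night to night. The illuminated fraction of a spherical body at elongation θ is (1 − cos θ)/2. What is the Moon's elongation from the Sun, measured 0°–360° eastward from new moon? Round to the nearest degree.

cos θ = 1 − 2f = -0.120, giving a principal value of 96.9°.
The Moon is waxing (0°–180°), so θ = 96.9° directly.

97°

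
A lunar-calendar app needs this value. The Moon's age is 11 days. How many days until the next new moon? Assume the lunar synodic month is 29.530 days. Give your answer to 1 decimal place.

One full lunation from the last new moon is 29.530 d; remaining = 29.530 − 11 = 18.530 d.

18.5 days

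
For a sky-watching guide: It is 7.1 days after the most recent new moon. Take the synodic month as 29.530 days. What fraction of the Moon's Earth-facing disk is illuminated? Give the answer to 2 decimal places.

Elongation θ = 360° × 7.1/29.530 ≈ 86.6°.
cos 86.6° = 0.060, so f = (1 − 0.060)/2 = 0.470.

0.47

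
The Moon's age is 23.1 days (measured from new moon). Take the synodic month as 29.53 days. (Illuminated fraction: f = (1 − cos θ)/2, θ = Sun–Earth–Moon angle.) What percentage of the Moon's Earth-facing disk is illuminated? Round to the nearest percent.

Elongation θ = 360° × 23.1/29.53 ≈ 281.6°.
cos 281.6° = 0.201, so f = (1 − 0.201)/2 = 0.399, so 40%.

40%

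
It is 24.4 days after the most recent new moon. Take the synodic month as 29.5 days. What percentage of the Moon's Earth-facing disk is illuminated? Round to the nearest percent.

27%

Phase angle: θ = 360°·(24.4 d)/(29.5 d) = 297.8°.
Illuminated fraction = (1 − cos 297.8°)/2 = (1 − 0.466)/2 ≈ 0.267, so 27%.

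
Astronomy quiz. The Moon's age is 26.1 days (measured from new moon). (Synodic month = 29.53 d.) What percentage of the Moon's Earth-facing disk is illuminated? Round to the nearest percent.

13%

The Moon has covered 26.1/29.53 of its cycle, so θ ≈ 360° × 26.1/29.53 = 318.2°.
With cos θ = 0.745, the lit fraction is (1 − 0.745)/2 ≈ 0.127, so 13%.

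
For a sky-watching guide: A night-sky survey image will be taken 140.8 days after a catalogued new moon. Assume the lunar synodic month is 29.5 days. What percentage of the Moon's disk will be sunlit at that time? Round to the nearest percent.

140.8/29.5 = 4.773 lunations, so 4 complete cycles and 22.80 d into the next.
Phase angle: θ = 360°·(22.80 d)/(29.5 d) = 278.2°.
Illuminated fraction = (1 − cos 278.2°)/2 = (1 − 0.143)/2 ≈ 0.428, so 43%.

43%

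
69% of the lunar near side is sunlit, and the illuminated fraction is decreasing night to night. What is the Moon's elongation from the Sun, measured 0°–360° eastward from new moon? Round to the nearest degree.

From f = (1 − cos θ)/2: cos θ = 1 − 2×0.69 = -0.380; arccos → 112.3°.
Waning ⇒ past full, so θ = 360° − 112.3° = 247.7°.

248°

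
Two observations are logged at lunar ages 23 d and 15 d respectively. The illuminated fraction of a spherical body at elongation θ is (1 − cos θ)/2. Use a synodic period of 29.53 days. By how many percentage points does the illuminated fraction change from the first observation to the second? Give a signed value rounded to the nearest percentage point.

+59 percentage points

θ₁ = 360° × 23/29.53 = 280.4°, f₁ = (1 − cos θ₁)/2 = 0.410.
θ₂ = 360° × 15/29.53 = 182.9°, f₂ = (1 − cos θ₂)/2 = 0.999.
Change = f₂ − f₁ = +0.590 → +59 percentage points.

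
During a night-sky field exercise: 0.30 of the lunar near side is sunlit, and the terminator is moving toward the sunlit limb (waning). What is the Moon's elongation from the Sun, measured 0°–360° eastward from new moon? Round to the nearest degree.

294°

Invert f = (1 − cos θ)/2 to get cos θ = 1 − 2(0.30) = 0.400, hence θ₀ = arccos 0.400 = 66.4°.
A waning Moon lies in 180°–360°, so θ = 360° − 66.4° = 293.6°.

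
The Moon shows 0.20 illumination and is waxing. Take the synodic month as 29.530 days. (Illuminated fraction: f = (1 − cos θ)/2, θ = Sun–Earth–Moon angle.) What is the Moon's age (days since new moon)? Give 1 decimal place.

From f = (1 − cos θ)/2: cos θ = 1 − 2×0.20 = 0.600; arccos → 53.1°.
Before full moon the principal value applies: θ = 53.1°.
Age = 29.530 × 53.1°/360° ≈ 4.36 days.

4.4 days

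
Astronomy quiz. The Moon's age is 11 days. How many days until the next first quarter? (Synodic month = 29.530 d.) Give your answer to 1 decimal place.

First quarter occurs at elongation 90°, i.e. at age 29.530 × 90/360 = 7.383 d.
This lunation's first quarter (7.383 d) has passed, so add one period: 36.913 − 11 = 25.913 days.

25.9 days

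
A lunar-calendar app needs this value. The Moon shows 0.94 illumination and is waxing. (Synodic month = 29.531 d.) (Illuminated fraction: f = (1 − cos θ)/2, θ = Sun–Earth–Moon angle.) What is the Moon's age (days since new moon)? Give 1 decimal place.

cos θ = 1 − 2f = -0.880, giving a principal value of 151.6°.
The Moon is waxing (0°–180°), so θ = 151.6° directly.
Age = 29.531 × 151.6°/360° ≈ 12.44 days.

12.4 days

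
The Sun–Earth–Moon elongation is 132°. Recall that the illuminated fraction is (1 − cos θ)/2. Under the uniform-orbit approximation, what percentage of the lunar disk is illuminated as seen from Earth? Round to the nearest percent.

cos 132° = (-0.669), so f = (1 − (-0.669))/2 = 0.835, i.e. 83%.

83%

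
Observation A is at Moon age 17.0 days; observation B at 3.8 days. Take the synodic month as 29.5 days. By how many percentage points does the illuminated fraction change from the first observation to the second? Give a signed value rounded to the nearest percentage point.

First observation: θ = 360°·17.0/29.5 = 207.5°, so f = 0.944.
Second observation: θ = 46.4°, f = 0.155.
Δf = 0.155 − 0.944 = -0.789, i.e. -79 pp.

-79 pp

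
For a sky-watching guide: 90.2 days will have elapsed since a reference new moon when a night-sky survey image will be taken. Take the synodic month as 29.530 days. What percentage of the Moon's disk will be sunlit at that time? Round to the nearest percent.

3%

90.2/29.530 = 3.055 lunations, so 3 complete cycles and 1.61 d into the next.
Elongation θ = 360° × 1.61/29.530 ≈ 19.6°.
cos 19.6° = 0.942, so f = (1 − 0.942)/2 = 0.029, so 3%.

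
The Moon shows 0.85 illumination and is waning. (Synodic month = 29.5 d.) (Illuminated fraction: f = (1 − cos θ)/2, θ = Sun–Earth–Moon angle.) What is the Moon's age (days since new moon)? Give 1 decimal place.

From f = (1 − cos θ)/2: cos θ = 1 − 2×0.85 = -0.700; arccos → 134.4°.
Since the Moon is past full (waning), take the reflex angle: θ = 360° − 134.4° = 225.6°.
At 360°/29.5 d per day, 225.6° corresponds to 18.48 days.

18.5 days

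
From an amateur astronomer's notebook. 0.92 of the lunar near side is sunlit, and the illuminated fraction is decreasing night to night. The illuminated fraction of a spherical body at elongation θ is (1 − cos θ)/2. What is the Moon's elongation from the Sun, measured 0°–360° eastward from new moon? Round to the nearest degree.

From f = (1 − cos θ)/2: cos θ = 1 − 2×0.92 = -0.840; arccos → 147.1°.
Since the Moon is past full (waning), take the reflex angle: θ = 360° − 147.1° = 212.9°.

213°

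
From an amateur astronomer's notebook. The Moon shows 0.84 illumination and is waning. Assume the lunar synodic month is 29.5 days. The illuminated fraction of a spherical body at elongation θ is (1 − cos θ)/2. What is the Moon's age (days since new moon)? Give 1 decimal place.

cos θ = 1 − 2f = -0.680, giving a principal value of 132.8°.
A waning Moon lies in 180°–360°, so θ = 360° − 132.8° = 227.2°.
That fraction of the synodic month is 227.2/360 × 29.5 d ≈ 18.61 d.

18.6 days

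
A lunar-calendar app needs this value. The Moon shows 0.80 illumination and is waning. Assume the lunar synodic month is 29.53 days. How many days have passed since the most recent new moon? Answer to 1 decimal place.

19.1 days

From f = (1 − cos θ)/2: cos θ = 1 − 2×0.80 = -0.600; arccos → 126.9°.
A waning Moon lies in 180°–360°, so θ = 360° − 126.9° = 233.1°.
Age = 29.53 × 233.1°/360° ≈ 19.12 days.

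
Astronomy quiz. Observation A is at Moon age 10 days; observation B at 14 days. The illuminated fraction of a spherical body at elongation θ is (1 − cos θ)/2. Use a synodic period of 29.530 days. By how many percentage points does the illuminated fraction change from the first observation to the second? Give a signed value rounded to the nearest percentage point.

θ₁ = 360° × 10/29.530 = 121.9°, f₁ = (1 − cos θ₁)/2 = 0.764.
θ₂ = 360° × 14/29.530 = 170.7°, f₂ = (1 − cos θ₂)/2 = 0.993.
Change = f₂ − f₁ = +0.229 → +23 percentage points.

+23 pp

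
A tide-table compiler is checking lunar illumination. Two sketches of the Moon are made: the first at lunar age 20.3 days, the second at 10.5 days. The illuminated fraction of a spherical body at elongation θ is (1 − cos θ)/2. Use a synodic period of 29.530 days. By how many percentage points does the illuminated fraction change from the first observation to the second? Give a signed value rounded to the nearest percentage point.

+12 percentage points

θ₁ = 360° × 20.3/29.530 = 247.5°, f₁ = (1 − cos θ₁)/2 = 0.692.
θ₂ = 360° × 10.5/29.530 = 128.0°, f₂ = (1 − cos θ₂)/2 = 0.808.
Change = f₂ − f₁ = +0.116 → +12 percentage points.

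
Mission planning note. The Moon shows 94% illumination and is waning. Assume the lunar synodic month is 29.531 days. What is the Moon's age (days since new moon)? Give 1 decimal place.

17.1 days

Invert f = (1 − cos θ)/2 to get cos θ = 1 − 2(0.94) = -0.880, hence θ₀ = arccos -0.880 = 151.6°.
A waning Moon lies in 180°–360°, so θ = 360° − 151.6° = 208.4°.
Age = 29.531 × 208.4°/360° ≈ 17.09 days.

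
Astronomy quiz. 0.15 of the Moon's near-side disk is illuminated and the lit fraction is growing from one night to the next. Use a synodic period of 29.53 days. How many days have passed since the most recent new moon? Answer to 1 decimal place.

3.7 days

From f = (1 − cos θ)/2: cos θ = 1 − 2×0.15 = 0.700; arccos → 45.6°.
The Moon is waxing (0°–180°), so θ = 45.6° directly.
Age = 29.53 × 45.6°/360° ≈ 3.74 days.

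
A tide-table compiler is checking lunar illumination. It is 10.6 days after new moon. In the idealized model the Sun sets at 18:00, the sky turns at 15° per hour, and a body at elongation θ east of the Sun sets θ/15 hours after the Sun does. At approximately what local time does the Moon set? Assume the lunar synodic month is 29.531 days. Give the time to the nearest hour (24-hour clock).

03:00

The Moon has covered 10.6/29.531 of its cycle, so θ ≈ 360° × 10.6/29.531 = 129.2°.
The Moon trails the Sun by θ/15 = 129.2/15 ≈ 8.61 hours.
18:00 + 8.61 h ≈ 02:37 → 03:00 to the nearest hour.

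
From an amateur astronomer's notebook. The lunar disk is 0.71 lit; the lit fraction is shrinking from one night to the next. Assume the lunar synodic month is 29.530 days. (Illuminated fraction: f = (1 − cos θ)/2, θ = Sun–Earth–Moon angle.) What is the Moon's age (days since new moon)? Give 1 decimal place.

20.1 days

cos θ = 1 − 2f = -0.420, giving a principal value of 114.8°.
Since the Moon is past full (waning), take the reflex angle: θ = 360° − 114.8° = 245.2°.
That fraction of the synodic month is 245.2/360 × 29.530 d ≈ 20.11 d.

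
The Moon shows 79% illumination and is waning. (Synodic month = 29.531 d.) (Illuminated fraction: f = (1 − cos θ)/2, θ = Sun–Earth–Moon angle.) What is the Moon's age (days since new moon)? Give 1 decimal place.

19.2 days

Invert f = (1 − cos θ)/2 to get cos θ = 1 − 2(0.79) = -0.580, hence θ₀ = arccos -0.580 = 125.5°.
A waning Moon lies in 180°–360°, so θ = 360° − 125.5° = 234.5°.
Age = 29.531 × 234.5°/360° ≈ 19.24 days.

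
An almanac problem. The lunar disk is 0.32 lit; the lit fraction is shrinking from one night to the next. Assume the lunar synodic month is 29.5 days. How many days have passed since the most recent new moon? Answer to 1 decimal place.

23.9 days

Invert f = (1 − cos θ)/2 to get cos θ = 1 − 2(0.32) = 0.360, hence θ₀ = arccos 0.360 = 68.9°.
Waning ⇒ past full, so θ = 360° − 68.9° = 291.1°.
That fraction of the synodic month is 291.1/360 × 29.5 d ≈ 23.85 d.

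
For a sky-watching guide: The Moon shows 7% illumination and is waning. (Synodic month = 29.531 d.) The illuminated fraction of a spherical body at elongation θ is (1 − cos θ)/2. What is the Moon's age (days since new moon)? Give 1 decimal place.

27.0 days

Invert f = (1 − cos θ)/2 to get cos θ = 1 − 2(0.07) = 0.860, hence θ₀ = arccos 0.860 = 30.7°.
Since the Moon is past full (waning), take the reflex angle: θ = 360° − 30.7° = 329.3°.
Age = 29.531 × 329.3°/360° ≈ 27.01 days.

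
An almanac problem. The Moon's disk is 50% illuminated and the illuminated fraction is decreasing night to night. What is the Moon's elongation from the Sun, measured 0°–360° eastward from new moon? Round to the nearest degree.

270°

From f = (1 − cos θ)/2: cos θ = 1 − 2×0.50 = 0.000; arccos → 90.0°.
A waning Moon lies in 180°–360°, so θ = 360° − 90.0° = 270.0°.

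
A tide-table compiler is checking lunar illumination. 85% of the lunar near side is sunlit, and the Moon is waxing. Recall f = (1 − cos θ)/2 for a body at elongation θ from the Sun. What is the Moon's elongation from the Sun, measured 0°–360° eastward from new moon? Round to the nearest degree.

cos θ = 1 − 2f = -0.700, giving a principal value of 134.4°.
The Moon is waxing (0°–180°), so θ = 134.4° directly.

134°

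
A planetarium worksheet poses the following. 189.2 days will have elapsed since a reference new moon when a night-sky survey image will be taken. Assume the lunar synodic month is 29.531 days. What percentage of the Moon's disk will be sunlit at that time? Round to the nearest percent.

92%

Reduce mod P: 189.2 − 6×29.531 = 12.01 d into the current lunation.
Elongation θ = 360° × 12.01/29.531 ≈ 146.5°.
Illuminated fraction = (1 − cos 146.5°)/2 = (1 − (-0.833))/2 ≈ 0.917, so 92%.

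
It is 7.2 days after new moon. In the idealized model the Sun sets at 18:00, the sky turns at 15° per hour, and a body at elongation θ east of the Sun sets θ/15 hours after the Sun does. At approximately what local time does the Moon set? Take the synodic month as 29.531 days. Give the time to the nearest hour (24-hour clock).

Phase angle: θ = 360°·(7.2 d)/(29.531 d) = 87.8°.
Delay after the Sun = 87.8° / (15°/h) ≈ 5.85 h.
18:00 + 5.85 h ≈ 23:51 → 00:00 to the nearest hour.

00:00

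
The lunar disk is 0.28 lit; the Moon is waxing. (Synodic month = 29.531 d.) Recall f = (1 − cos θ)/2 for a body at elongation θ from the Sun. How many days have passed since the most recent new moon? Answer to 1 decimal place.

5.2 days

cos θ = 1 − 2f = 0.440, giving a principal value of 63.9°.
Waxing ⇒ before full, so θ = 63.9°.
Age = 29.531 × 63.9°/360° ≈ 5.24 days.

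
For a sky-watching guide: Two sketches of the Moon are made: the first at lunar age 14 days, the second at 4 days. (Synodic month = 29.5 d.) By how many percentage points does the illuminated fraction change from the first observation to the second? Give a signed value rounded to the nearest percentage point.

θ₁ = 360° × 14/29.5 = 170.8°, f₁ = (1 − cos θ₁)/2 = 0.994.
θ₂ = 360° × 4/29.5 = 48.8°, f₂ = (1 − cos θ₂)/2 = 0.171.
Change = f₂ − f₁ = -0.823 → -82 percentage points.

-82 percentage points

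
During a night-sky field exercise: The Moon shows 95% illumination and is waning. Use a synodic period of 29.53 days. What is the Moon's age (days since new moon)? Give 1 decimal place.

From f = (1 − cos θ)/2: cos θ = 1 − 2×0.95 = -0.900; arccos → 154.2°.
Waning ⇒ past full, so θ = 360° − 154.2° = 205.8°.
At 360°/29.53 d per day, 205.8° corresponds to 16.88 days.

16.9 days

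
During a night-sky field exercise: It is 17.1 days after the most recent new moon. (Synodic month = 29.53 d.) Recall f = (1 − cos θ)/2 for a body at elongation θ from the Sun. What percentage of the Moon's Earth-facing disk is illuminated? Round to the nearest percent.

94%

Elongation θ = 360° × 17.1/29.53 ≈ 208.5°.
cos 208.5° = (-0.879), so f = (1 − (-0.879))/2 = 0.940, so 94%.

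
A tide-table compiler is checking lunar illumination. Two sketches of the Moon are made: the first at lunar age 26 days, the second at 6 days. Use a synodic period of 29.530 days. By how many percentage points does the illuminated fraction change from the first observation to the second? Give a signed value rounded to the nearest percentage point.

+22 pp

First observation: θ = 360°·26/29.530 = 317.0°, so f = 0.135.
Second observation: θ = 73.1°, f = 0.355.
Δf = 0.355 − 0.135 = +0.221, i.e. +22 pp.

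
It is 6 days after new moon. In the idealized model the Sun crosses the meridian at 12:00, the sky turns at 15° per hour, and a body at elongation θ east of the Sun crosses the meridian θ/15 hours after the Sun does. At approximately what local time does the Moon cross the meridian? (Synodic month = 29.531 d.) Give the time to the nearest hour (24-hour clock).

Phase angle: θ = 360°·(6 d)/(29.531 d) = 73.1°.
At 15° of sky rotation per hour, 73.1° corresponds to a 4.88 h lag.
12:00 + 4.88 h ≈ 16:53 → 17:00 to the nearest hour.

17:00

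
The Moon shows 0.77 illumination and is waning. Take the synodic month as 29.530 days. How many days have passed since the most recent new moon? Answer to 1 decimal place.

From f = (1 − cos θ)/2: cos θ = 1 − 2×0.77 = -0.540; arccos → 122.7°.
Waning ⇒ past full, so θ = 360° − 122.7° = 237.3°.
That fraction of the synodic month is 237.3/360 × 29.530 d ≈ 19.47 d.

19.5 days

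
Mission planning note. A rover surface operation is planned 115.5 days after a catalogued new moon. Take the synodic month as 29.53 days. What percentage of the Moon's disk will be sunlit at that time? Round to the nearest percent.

Reduce mod P: 115.5 − 3×29.53 = 26.91 d into the current lunation.
The Moon has covered 26.91/29.53 of its cycle, so θ ≈ 360° × 26.91/29.53 = 328.1°.
Illuminated fraction = (1 − cos 328.1°)/2 = (1 − 0.849)/2 ≈ 0.076, so 8%.

8%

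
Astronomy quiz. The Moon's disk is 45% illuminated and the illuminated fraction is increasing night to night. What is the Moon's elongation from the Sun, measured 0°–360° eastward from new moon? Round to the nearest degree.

84°

cos θ = 1 − 2f = 0.100, giving a principal value of 84.3°.
Waxing ⇒ before full, so θ = 84.3°.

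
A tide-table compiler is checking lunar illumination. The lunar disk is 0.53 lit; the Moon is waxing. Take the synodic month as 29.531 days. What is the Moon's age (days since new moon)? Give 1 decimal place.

7.7 days

Invert f = (1 − cos θ)/2 to get cos θ = 1 − 2(0.53) = -0.060, hence θ₀ = arccos -0.060 = 93.4°.
Waxing ⇒ before full, so θ = 93.4°.
That fraction of the synodic month is 93.4/360 × 29.531 d ≈ 7.66 d.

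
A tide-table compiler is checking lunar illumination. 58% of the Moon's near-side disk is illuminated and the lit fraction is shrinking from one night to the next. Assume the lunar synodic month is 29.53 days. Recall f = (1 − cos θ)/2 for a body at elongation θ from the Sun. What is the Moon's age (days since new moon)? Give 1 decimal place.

21.4 days

From f = (1 − cos θ)/2: cos θ = 1 − 2×0.58 = -0.160; arccos → 99.2°.
A waning Moon lies in 180°–360°, so θ = 360° − 99.2° = 260.8°.
At 360°/29.53 d per day, 260.8° corresponds to 21.39 days.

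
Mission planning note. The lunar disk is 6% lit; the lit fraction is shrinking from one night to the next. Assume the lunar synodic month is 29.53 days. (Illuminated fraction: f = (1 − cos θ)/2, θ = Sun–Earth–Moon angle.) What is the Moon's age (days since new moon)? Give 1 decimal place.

Invert f = (1 − cos θ)/2 to get cos θ = 1 − 2(0.06) = 0.880, hence θ₀ = arccos 0.880 = 28.4°.
Since the Moon is past full (waning), take the reflex angle: θ = 360° − 28.4° = 331.6°.
That fraction of the synodic month is 331.6/360 × 29.53 d ≈ 27.20 d.

27.2 days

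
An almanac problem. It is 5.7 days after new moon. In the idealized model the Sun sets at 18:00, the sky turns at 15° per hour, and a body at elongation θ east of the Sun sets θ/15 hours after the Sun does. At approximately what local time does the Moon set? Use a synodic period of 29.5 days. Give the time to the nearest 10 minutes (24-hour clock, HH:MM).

22:40

Phase angle: θ = 360°·(5.7 d)/(29.5 d) = 69.6°.
At 15° of sky rotation per hour, 69.6° corresponds to a 4.64 h lag.
18:00 + 4.637 h ≈ 22:38 → 22:40 to the nearest ten minutes.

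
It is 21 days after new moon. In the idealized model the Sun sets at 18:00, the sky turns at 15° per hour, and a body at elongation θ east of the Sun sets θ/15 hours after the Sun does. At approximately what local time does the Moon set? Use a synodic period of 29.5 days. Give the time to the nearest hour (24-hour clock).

Elongation θ = 360° × 21/29.5 ≈ 256.3°.
At 15° of sky rotation per hour, 256.3° corresponds to a 17.08 h lag.
18:00 + 17.08 h ≈ 11:05 → 11:00 to the nearest hour.

11:00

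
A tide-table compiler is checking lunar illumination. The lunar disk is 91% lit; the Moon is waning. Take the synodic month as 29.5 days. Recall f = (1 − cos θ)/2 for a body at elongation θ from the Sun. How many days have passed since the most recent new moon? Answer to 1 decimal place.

17.6 days

Invert f = (1 − cos θ)/2 to get cos θ = 1 − 2(0.91) = -0.820, hence θ₀ = arccos -0.820 = 145.1°.
Since the Moon is past full (waning), take the reflex angle: θ = 360° − 145.1° = 214.9°.
At 360°/29.5 d per day, 214.9° corresponds to 17.61 days.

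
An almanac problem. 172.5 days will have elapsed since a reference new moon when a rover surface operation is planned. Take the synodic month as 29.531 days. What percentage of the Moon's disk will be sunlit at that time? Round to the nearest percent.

23%

Reduce mod P: 172.5 − 5×29.531 = 24.84 d into the current lunation.
The Moon has covered 24.84/29.531 of its cycle, so θ ≈ 360° × 24.84/29.531 = 302.9°.
cos 302.9° = 0.543, so f = (1 − 0.543)/2 = 0.229, so 23%.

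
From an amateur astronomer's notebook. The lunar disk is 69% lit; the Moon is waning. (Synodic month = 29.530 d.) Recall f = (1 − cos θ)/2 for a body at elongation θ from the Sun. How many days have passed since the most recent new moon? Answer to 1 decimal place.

Invert f = (1 − cos θ)/2 to get cos θ = 1 − 2(0.69) = -0.380, hence θ₀ = arccos -0.380 = 112.3°.
Waning ⇒ past full, so θ = 360° − 112.3° = 247.7°.
That fraction of the synodic month is 247.7/360 × 29.530 d ≈ 20.32 d.

20.3 days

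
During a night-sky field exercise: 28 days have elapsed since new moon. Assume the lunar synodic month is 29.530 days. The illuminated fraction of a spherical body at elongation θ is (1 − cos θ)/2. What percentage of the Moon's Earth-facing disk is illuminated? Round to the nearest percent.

3%

Elongation θ = 360° × 28/29.530 ≈ 341.3°.
cos 341.3° = 0.947, so f = (1 − 0.947)/2 = 0.026, so 3%.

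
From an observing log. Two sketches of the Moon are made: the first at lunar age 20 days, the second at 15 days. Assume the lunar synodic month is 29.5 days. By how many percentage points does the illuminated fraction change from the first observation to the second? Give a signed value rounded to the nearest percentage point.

θ₁ = 360° × 20/29.5 = 244.1°, f₁ = (1 − cos θ₁)/2 = 0.719.
θ₂ = 360° × 15/29.5 = 183.1°, f₂ = (1 − cos θ₂)/2 = 0.999.
Change = f₂ − f₁ = +0.281 → +28 percentage points.

+28 pp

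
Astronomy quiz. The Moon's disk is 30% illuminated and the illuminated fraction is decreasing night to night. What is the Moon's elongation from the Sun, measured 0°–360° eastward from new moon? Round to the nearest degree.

From f = (1 − cos θ)/2: cos θ = 1 − 2×0.30 = 0.400; arccos → 66.4°.
Waning ⇒ past full, so θ = 360° − 66.4° = 293.6°.

294°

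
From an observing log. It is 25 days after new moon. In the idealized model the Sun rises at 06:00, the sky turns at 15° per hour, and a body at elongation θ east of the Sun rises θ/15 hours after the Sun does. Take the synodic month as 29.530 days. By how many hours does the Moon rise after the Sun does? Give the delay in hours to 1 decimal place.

Phase angle: θ = 360°·(25 d)/(29.530 d) = 304.8°.
At 15° of sky rotation per hour, 304.8° corresponds to a 20.32 h lag.
So the Moon rises 20.32 h after the Sun.

20.3 h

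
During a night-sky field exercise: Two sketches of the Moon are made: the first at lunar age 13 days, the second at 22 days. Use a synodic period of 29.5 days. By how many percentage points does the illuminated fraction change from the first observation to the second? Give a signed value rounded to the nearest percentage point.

-45 pp

First observation: θ = 360°·13/29.5 = 158.6°, so f = 0.966.
Second observation: θ = 268.5°, f = 0.513.
Δf = 0.513 − 0.966 = -0.452, i.e. -45 pp.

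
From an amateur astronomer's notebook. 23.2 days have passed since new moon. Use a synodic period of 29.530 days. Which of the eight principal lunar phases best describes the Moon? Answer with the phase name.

last quarter

At 23.2/29.530 of the cycle, θ ≈ 283° — the last quarter range.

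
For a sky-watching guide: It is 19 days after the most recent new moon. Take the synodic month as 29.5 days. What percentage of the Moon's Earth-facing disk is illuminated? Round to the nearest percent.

81%

Phase angle: θ = 360°·(19 d)/(29.5 d) = 231.9°.
With cos θ = (-0.618), the lit fraction is (1 − (-0.618))/2 ≈ 0.809, so 81%.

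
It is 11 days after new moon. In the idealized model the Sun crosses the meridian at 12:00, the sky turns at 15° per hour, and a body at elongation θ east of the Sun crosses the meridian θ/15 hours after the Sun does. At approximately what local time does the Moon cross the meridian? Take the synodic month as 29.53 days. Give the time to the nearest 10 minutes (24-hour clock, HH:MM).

Phase angle: θ = 360°·(11 d)/(29.53 d) = 134.1°.
The Moon trails the Sun by θ/15 = 134.1/15 ≈ 8.94 hours.
12:00 + 8.940 h ≈ 20:56 → 21:00 to the nearest ten minutes.

21:00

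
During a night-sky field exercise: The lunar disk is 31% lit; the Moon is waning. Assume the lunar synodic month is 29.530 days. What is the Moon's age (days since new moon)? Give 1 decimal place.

From f = (1 − cos θ)/2: cos θ = 1 − 2×0.31 = 0.380; arccos → 67.7°.
Since the Moon is past full (waning), take the reflex angle: θ = 360° − 67.7° = 292.3°.
That fraction of the synodic month is 292.3/360 × 29.530 d ≈ 23.98 d.

24.0 days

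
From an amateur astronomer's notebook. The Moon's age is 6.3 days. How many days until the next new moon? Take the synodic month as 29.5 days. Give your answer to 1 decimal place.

23.2 days

The next new moon completes the synodic month: 29.5 − 6.3 = 23.200 days.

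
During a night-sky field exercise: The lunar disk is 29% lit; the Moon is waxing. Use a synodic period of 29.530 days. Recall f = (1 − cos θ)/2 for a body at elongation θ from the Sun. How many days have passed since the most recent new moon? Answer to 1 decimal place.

cos θ = 1 − 2f = 0.420, giving a principal value of 65.2°.
The Moon is waxing (0°–180°), so θ = 65.2° directly.
That fraction of the synodic month is 65.2/360 × 29.530 d ≈ 5.35 d.

5.3 days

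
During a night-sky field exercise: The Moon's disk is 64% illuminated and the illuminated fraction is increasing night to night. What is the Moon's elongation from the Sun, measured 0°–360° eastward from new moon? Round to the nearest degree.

106°

cos θ = 1 − 2f = -0.280, giving a principal value of 106.3°.
The Moon is waxing (0°–180°), so θ = 106.3° directly.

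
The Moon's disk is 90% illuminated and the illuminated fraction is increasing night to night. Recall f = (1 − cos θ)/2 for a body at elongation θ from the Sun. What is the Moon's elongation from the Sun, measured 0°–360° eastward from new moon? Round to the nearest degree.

From f = (1 − cos θ)/2: cos θ = 1 − 2×0.90 = -0.800; arccos → 143.1°.
Before full moon the principal value applies: θ = 143.1°.

143°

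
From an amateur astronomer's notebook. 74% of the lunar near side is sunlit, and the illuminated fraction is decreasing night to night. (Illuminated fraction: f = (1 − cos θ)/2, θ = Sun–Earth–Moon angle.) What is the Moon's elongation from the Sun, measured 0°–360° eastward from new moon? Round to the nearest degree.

241°

From f = (1 − cos θ)/2: cos θ = 1 − 2×0.74 = -0.480; arccos → 118.7°.
Since the Moon is past full (waning), take the reflex angle: θ = 360° − 118.7° = 241.3°.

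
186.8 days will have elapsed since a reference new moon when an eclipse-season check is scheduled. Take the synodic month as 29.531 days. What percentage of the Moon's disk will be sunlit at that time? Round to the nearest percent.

73%

186.8 d spans 6 complete synodic months (6 × 29.531 = 177.19 d) plus 9.61 d.
Elongation θ = 360° × 9.61/29.531 ≈ 117.2°.
With cos θ = (-0.457), the lit fraction is (1 − (-0.457))/2 ≈ 0.729, so 73%.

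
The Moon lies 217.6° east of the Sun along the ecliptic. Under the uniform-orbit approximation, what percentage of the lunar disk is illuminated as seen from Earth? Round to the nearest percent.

cos 217.6° = (-0.792), so f = (1 − (-0.792))/2 = 0.896, i.e. 90%.

90%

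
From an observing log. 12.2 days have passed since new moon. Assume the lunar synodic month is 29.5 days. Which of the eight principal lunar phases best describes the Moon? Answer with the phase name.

waxing gibbous

At 12.2/29.5 of the cycle, θ ≈ 149° — the waxing gibbous range.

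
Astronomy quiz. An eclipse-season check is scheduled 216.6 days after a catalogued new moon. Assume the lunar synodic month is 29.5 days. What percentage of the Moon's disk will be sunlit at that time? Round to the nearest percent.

77%

216.6 d spans 7 complete synodic months (7 × 29.5 = 206.50 d) plus 10.10 d.
The Moon has covered 10.10/29.5 of its cycle, so θ ≈ 360° × 10.10/29.5 = 123.3°.
Illuminated fraction = (1 − cos 123.3°)/2 = (1 − (-0.548))/2 ≈ 0.774, so 77%.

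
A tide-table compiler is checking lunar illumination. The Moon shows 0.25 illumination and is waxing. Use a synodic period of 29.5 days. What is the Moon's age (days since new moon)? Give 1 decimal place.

4.9 days

From f = (1 − cos θ)/2: cos θ = 1 − 2×0.25 = 0.500; arccos → 60.0°.
The Moon is waxing (0°–180°), so θ = 60.0° directly.
Age = 29.5 × 60.0°/360° ≈ 4.92 days.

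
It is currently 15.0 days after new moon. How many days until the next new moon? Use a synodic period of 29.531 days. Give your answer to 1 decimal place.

14.5 days

One full lunation from the last new moon is 29.531 d; remaining = 29.531 − 15.0 = 14.531 d.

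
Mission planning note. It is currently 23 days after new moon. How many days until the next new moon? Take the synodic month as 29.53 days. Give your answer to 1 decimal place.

One full lunation from the last new moon is 29.53 d; remaining = 29.53 − 23 = 6.530 d.

6.5 days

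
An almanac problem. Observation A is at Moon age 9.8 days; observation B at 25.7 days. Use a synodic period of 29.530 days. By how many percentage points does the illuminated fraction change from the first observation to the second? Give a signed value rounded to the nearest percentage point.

First observation: θ = 360°·9.8/29.530 = 119.5°, so f = 0.746.
Second observation: θ = 313.3°, f = 0.157.
Δf = 0.157 − 0.746 = -0.589, i.e. -59 pp.

-59 pp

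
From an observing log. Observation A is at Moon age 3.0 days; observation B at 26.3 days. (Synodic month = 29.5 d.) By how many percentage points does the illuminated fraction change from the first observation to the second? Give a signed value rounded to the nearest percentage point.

θ₁ = 360° × 3.0/29.5 = 36.6°, f₁ = (1 − cos θ₁)/2 = 0.099.
θ₂ = 360° × 26.3/29.5 = 320.9°, f₂ = (1 − cos θ₂)/2 = 0.112.
Change = f₂ − f₁ = +0.013 → +1 percentage points.

+1 pp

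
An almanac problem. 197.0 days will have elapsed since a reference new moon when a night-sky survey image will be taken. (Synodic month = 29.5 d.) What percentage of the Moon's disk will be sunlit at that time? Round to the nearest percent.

Reduce mod P: 197.0 − 6×29.5 = 20.00 d into the current lunation.
Elongation θ = 360° × 20.00/29.5 ≈ 244.1°.
With cos θ = (-0.437), the lit fraction is (1 − (-0.437))/2 ≈ 0.719, so 72%.

72%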